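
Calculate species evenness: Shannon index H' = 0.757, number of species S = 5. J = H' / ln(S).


ln(5) = 1.60944
J = H' / ln(S) = 0.757 / 1.60944 = 0.470350 ≈ 0.4704

0.4704


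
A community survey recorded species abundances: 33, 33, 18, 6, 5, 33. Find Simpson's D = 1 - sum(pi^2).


Total N = 33 + 33 + 18 + 6 + 5 + 33 = 128
Per-species terms:
  p = 33/128 = 0.257813; p^2 = 0.257813^2 = 0.066468
  p = 33/128 = 0.257813; p^2 = 0.257813^2 = 0.066468
  p = 18/128 = 0.140625; p^2 = 0.140625^2 = 0.019775
  p = 6/128 = 0.046875; p^2 = 0.046875^2 = 0.002197
  p = 5/128 = 0.039063; p^2 = 0.039063^2 = 0.001526
  p = 33/128 = 0.257813; p^2 = 0.257813^2 = 0.066468
sum(p^2) = 0.066468 + 0.066468 + 0.019775 + 0.002197 + 0.001526 + 0.066468 = 0.222902
D = 1 - 0.222902 = 0.777098 ≈ 0.7771

0.7771


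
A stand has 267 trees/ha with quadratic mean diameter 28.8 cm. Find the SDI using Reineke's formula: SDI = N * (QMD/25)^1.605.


QMD/25 = 28.8/25 = 1.152
(1.152)^1.605 = exp(1.605 * ln(1.152)) = exp(1.605 * 0.141500) = exp(0.227108) = 1.25497
SDI = 267 * 1.25497 = 335.077 ≈ 335

335


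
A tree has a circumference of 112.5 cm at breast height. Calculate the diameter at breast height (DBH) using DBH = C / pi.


DBH = C / pi = 112.5 / 3.141593 = 35.8099 ≈ 35.81 cm

35.81 cm


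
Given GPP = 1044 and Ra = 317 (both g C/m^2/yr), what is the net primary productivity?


NPP = GPP - Ra = 1044 - 317 = 727 g C/m^2/yr

727 g C/m^2/yr


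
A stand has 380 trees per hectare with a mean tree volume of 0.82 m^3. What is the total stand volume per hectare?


V_stand = 380 * 0.82 = 311.6 m^3/ha

311.6 m^3/ha


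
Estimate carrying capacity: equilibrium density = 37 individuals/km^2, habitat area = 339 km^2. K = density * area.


K = 37 * 339 = 12543 individuals

12543 individuals


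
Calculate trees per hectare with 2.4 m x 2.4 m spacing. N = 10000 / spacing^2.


N = 10000 / 2.4^2 = 10000 / 5.76 = 1736.11 ≈ 1736 trees/ha

1736 trees/ha


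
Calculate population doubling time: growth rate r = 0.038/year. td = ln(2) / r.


td = ln(2) / 0.038 = 0.693147 / 0.038 = 18.2407 ≈ 18.2 years

18.2 years


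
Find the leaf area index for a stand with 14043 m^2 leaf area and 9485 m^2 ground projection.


LAI = 14043 / 9485 = 1.4805 ≈ 1.48

1.48


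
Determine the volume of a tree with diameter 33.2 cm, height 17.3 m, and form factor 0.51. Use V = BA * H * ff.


(D/200)^2 = (33.2/200)^2 = 0.166^2 = 0.027556
BA = 3.141593 * 0.027556 = 0.0865697 m^2
V = 0.0865697 * 17.3 * 0.51 = 0.763804 ≈ 0.764 m^3

0.764 m^3


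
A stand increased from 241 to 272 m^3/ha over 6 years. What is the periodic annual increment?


PAI = (V2 - V1) / period = (272 - 241) / 6 = 31 / 6 = 5.1667 ≈ 5.17 m^3/ha/yr

5.17 m^3/ha/yr


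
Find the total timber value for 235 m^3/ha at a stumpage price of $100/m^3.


Value = 235 * 100 = $23500/ha

$23500/ha


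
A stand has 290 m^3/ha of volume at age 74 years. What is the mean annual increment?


MAI = 290 / 74 = 3.9189 ≈ 3.92 m^3/ha/yr

3.92 m^3/ha/yr


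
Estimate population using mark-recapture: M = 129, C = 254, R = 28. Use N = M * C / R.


N = M * C / R = 129 * 254 / 28 = 32766 / 28 = 1170.21 ≈ 1170

1170 individuals


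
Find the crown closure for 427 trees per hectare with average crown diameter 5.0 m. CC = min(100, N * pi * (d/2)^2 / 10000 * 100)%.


(d/2)^2 = (5.0/2)^2 = 2.5^2 = 6.25
Crown area = 3.141593 * 6.25 = 19.6350 m^2
N * area / 10000 * 100 = 427 * 19.6350 / 10000 * 100 = 83.8415
CC = min(100, 83.8415) = 83.8415 ≈ 83.8%

83.8%


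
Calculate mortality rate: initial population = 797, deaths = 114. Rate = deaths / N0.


Mortality rate = 114 / 797 = 0.143036 ≈ 0.1430

0.1430


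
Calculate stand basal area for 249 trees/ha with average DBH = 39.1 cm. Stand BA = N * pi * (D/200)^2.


(D/200)^2 = (39.1/200)^2 = 0.1955^2 = 0.03822025
Individual BA = 3.141593 * 0.03822025 = 0.120072 m^2
Stand BA = 249 * 0.120072 = 29.8979 ≈ 29.90 m^2/ha

29.90 m^2/ha


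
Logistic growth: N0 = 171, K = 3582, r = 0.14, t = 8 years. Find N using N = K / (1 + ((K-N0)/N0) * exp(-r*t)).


(K - N0)/N0 = (3582 - 171)/171 = 3411/171 = 19.9474
r*t = 0.14 * 8 = 1.12; exp(-1.12) = 0.326280
19.9474 * 0.326280 = 6.50844
1 + 6.50844 = 7.50844
N = 3582 / 7.50844 = 477.063 ≈ 477

477


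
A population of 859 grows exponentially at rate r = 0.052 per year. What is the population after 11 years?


r*t = 0.052 * 11 = 0.572
exp(0.572) = 1.77181
N = 859 * 1.77181 = 1521.98 ≈ 1522

1522


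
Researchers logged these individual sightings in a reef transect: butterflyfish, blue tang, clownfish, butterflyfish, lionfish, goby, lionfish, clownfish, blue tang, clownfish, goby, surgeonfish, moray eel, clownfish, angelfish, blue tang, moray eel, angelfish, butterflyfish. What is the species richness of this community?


Total individuals logged = 19
Distinct species (count of individuals): butterflyfish (3), blue tang (3), clownfish (4), lionfish (2), goby (2), surgeonfish (1), moray eel (2), angelfish (2)
Species richness = number of distinct species = 8

8


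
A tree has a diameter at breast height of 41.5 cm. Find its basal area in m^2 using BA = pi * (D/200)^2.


D/200 = 41.5/200 = 0.2075 m
(D/200)^2 = 0.2075^2 = 0.04305625
BA = 3.141593 * 0.04305625 = 0.135265 ≈ 0.1353 m^2

0.1353 m^2


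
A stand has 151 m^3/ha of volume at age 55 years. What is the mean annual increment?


MAI = 151 / 55 = 2.7455 ≈ 2.75 m^3/ha/yr

2.75 m^3/ha/yr


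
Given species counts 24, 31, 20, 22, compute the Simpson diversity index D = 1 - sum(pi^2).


Total N = 24 + 31 + 20 + 22 = 97
Per-species terms:
  p = 24/97 = 0.247423; p^2 = 0.247423^2 = 0.061218
  p = 31/97 = 0.319588; p^2 = 0.319588^2 = 0.102136
  p = 20/97 = 0.206186; p^2 = 0.206186^2 = 0.042513
  p = 22/97 = 0.226804; p^2 = 0.226804^2 = 0.051440
sum(p^2) = 0.061218 + 0.102136 + 0.042513 + 0.051440 = 0.257307
D = 1 - 0.257307 = 0.742693 ≈ 0.7427

0.7427


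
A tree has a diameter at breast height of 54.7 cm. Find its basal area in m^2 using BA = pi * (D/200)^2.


D/200 = 54.7/200 = 0.2735 m
(D/200)^2 = 0.2735^2 = 0.07480225
BA = 3.141593 * 0.07480225 = 0.234998 ≈ 0.2350 m^2

0.2350 m^2


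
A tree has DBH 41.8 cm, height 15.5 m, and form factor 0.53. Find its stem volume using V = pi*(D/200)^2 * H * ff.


(D/200)^2 = (41.8/200)^2 = 0.209^2 = 0.043681
BA = 3.141593 * 0.043681 = 0.137228 m^2
V = 0.137228 * 15.5 * 0.53 = 1.12733 ≈ 1.127 m^3

1.127 m^3


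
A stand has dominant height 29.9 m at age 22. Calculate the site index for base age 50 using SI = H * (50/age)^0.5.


50/22 = 2.27273
(2.27273)^0.5 = 1.50756
SI = 29.9 * 1.50756 = 45.0760 ≈ 45.1 m

45.1 m


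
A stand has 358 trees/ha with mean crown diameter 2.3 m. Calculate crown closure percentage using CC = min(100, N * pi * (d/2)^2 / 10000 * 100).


(d/2)^2 = (2.3/2)^2 = 1.15^2 = 1.3225
Crown area = 3.141593 * 1.3225 = 4.15476 m^2
N * area / 10000 * 100 = 358 * 4.15476 / 10000 * 100 = 14.8740
CC = min(100, 14.8740) = 14.8740 ≈ 14.9%

14.9%


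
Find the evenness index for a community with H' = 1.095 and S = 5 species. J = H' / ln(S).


ln(5) = 1.60944
J = H' / ln(S) = 1.095 / 1.60944 = 0.680361 ≈ 0.6804

0.6804


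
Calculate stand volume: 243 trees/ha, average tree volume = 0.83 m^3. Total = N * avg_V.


V_stand = 243 * 0.83 = 201.69 ≈ 201.7 m^3/ha

201.7 m^3/ha


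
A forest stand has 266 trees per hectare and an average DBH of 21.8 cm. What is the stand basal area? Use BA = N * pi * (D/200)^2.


(D/200)^2 = (21.8/200)^2 = 0.109^2 = 0.011881
Individual BA = 3.141593 * 0.011881 = 0.0373253 m^2
Stand BA = 266 * 0.0373253 = 9.92853 ≈ 9.93 m^2/ha

9.93 m^2/ha


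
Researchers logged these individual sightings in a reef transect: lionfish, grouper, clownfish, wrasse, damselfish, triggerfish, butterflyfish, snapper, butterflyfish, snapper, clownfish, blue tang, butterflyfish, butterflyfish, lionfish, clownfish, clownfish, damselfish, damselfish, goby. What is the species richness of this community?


Total individuals logged = 20
Distinct species (count of individuals): lionfish (2), grouper (1), clownfish (4), wrasse (1), damselfish (3), triggerfish (1), butterflyfish (4), snapper (2), blue tang (1), goby (1)
Species richness = number of distinct species = 10

10


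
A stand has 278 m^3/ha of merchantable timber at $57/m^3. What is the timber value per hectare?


Value = 278 * 57 = $15846/ha

$15846/ha


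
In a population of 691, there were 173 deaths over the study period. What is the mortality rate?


Mortality rate = 173 / 691 = 0.250362 ≈ 0.2504

0.2504


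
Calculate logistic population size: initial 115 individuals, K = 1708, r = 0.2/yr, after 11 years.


(K - N0)/N0 = (1708 - 115)/115 = 1593/115 = 13.8522
r*t = 0.2 * 11 = 2.2; exp(-2.2) = 0.110803
13.8522 * 0.110803 = 1.53487
1 + 1.53487 = 2.53487
N = 1708 / 2.53487 = 673.802 ≈ 674

674


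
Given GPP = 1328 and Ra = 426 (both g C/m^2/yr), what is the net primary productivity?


NPP = GPP - Ra = 1328 - 426 = 902 g C/m^2/yr

902 g C/m^2/yr


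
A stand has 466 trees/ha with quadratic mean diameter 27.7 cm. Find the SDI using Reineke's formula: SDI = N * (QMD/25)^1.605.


QMD/25 = 27.7/25 = 1.108
(1.108)^1.605 = exp(1.605 * ln(1.108)) = exp(1.605 * 0.102557) = exp(0.164604) = 1.17893
SDI = 466 * 1.17893 = 549.381 ≈ 549

549


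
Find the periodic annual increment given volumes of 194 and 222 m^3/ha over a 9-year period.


PAI = (V2 - V1) / period = (222 - 194) / 9 = 28 / 9 = 3.1111 ≈ 3.11 m^3/ha/yr

3.11 m^3/ha/yr


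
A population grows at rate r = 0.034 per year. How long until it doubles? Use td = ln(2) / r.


td = ln(2) / 0.034 = 0.693147 / 0.034 = 20.3867 ≈ 20.4 years

20.4 years


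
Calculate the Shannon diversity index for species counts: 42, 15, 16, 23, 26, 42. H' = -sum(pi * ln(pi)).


Total N = 42 + 15 + 16 + 23 + 26 + 42 = 164
Per-species terms:
  p = 42/164 = 0.256098; ln(p) = -1.362195; p*ln(p) = 0.256098 * (-1.362195) = -0.348855
  p = 15/164 = 0.091463; ln(p) = -2.391821; p*ln(p) = 0.091463 * (-2.391821) = -0.218763
  p = 16/164 = 0.097561; ln(p) = -2.327277; p*ln(p) = 0.097561 * (-2.327277) = -0.227051
  p = 23/164 = 0.140244; ln(p) = -1.964372; p*ln(p) = 0.140244 * (-1.964372) = -0.275491
  p = 26/164 = 0.158537; ln(p) = -1.841767; p*ln(p) = 0.158537 * (-1.841767) = -0.291988
  p = 42/164 = 0.256098; ln(p) = -1.362195; p*ln(p) = 0.256098 * (-1.362195) = -0.348855
sum(p*ln(p)) = (-0.348855) + (-0.218763) + (-0.227051) + (-0.275491) + (-0.291988) + (-0.348855) = -1.711003
H' = -(-1.711003) = 1.711003 ≈ 1.7110

1.7110


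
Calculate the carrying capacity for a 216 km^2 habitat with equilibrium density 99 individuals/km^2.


K = 99 * 216 = 21384 individuals

21384 individuals


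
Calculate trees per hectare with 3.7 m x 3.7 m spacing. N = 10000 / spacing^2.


N = 10000 / 3.7^2 = 10000 / 13.69 = 730.460 ≈ 730 trees/ha

730 trees/ha


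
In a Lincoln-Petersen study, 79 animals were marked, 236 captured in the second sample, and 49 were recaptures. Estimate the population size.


N = M * C / R = 79 * 236 / 49 = 18644 / 49 = 380.49 ≈ 380

380 individuals


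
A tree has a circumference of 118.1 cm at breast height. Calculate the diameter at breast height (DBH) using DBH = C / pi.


DBH = C / pi = 118.1 / 3.141593 = 37.5924 ≈ 37.59 cm

37.59 cm


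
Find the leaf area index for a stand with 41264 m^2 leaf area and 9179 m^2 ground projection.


LAI = 41264 / 9179 = 4.4955 ≈ 4.50

4.50


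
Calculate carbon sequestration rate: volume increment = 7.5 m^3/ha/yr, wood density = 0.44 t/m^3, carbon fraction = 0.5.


C = 7.5 * 0.44 * 0.5 = 1.65 t C/ha/yr

1.65 t C/ha/yr


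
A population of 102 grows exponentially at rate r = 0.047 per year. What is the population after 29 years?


r*t = 0.047 * 29 = 1.363
exp(1.363) = 3.90790
N = 102 * 3.90790 = 398.606 ≈ 399

399


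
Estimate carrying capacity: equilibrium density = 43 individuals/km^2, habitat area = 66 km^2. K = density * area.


K = 43 * 66 = 2838 individuals

2838 individuals


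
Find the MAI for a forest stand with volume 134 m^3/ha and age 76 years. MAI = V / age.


MAI = 134 / 76 = 1.7632 ≈ 1.76 m^3/ha/yr

1.76 m^3/ha/yr


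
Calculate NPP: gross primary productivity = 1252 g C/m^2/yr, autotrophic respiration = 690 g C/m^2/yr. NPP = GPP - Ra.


NPP = GPP - Ra = 1252 - 690 = 562 g C/m^2/yr

562 g C/m^2/yr


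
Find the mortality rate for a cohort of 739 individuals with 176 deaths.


Mortality rate = 176 / 739 = 0.238160 ≈ 0.2382

0.2382


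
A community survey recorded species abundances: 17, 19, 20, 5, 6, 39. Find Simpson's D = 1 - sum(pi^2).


Total N = 17 + 19 + 20 + 5 + 6 + 39 = 106
Per-species terms:
  p = 17/106 = 0.160377; p^2 = 0.160377^2 = 0.025721
  p = 19/106 = 0.179245; p^2 = 0.179245^2 = 0.032129
  p = 20/106 = 0.188679; p^2 = 0.188679^2 = 0.035600
  p = 5/106 = 0.047170; p^2 = 0.047170^2 = 0.002225
  p = 6/106 = 0.056604; p^2 = 0.056604^2 = 0.003204
  p = 39/106 = 0.367925; p^2 = 0.367925^2 = 0.135369
sum(p^2) = 0.025721 + 0.032129 + 0.035600 + 0.002225 + 0.003204 + 0.135369 = 0.234248
D = 1 - 0.234248 = 0.765752 ≈ 0.7658

0.7658


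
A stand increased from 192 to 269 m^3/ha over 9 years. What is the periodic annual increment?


PAI = (V2 - V1) / period = (269 - 192) / 9 = 77 / 9 = 8.5556 ≈ 8.56 m^3/ha/yr

8.56 m^3/ha/yr


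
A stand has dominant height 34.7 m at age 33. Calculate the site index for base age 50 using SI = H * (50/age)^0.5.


50/33 = 1.51515
(1.51515)^0.5 = 1.23091
SI = 34.7 * 1.23091 = 42.7126 ≈ 42.7 m

42.7 m


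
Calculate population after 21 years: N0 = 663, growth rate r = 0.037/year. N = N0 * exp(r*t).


r*t = 0.037 * 21 = 0.777
exp(0.777) = 2.17494
N = 663 * 2.17494 = 1441.99 ≈ 1442

1442


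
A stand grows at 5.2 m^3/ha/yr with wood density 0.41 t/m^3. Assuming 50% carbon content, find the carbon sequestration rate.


C = 5.2 * 0.41 * 0.5 = 1.066 ≈ 1.07 t C/ha/yr

1.07 t C/ha/yr


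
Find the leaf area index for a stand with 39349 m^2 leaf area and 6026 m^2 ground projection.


LAI = 39349 / 6026 = 6.5299 ≈ 6.53

6.53


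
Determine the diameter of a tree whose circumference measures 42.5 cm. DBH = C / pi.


DBH = C / pi = 42.5 / 3.141593 = 13.5282 ≈ 13.53 cm

13.53 cm


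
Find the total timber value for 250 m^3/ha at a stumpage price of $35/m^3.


Value = 250 * 35 = $8750/ha

$8750/ha


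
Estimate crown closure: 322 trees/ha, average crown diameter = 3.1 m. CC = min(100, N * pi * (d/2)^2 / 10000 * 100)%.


(d/2)^2 = (3.1/2)^2 = 1.55^2 = 2.4025
Crown area = 3.141593 * 2.4025 = 7.54768 m^2
N * area / 10000 * 100 = 322 * 7.54768 / 10000 * 100 = 24.3035
CC = min(100, 24.3035) = 24.3035 ≈ 24.3%

24.3%


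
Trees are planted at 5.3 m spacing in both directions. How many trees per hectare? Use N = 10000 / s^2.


N = 10000 / 5.3^2 = 10000 / 28.09 = 355.999 ≈ 356 trees/ha

356 trees/ha


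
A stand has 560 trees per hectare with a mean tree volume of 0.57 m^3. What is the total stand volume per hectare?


V_stand = 560 * 0.57 = 319.2 m^3/ha

319.2 m^3/ha


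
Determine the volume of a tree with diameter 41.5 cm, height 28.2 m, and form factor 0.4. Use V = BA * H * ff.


(D/200)^2 = (41.5/200)^2 = 0.2075^2 = 0.04305625
BA = 3.141593 * 0.04305625 = 0.135265 m^2
V = 0.135265 * 28.2 * 0.4 = 1.52579 ≈ 1.526 m^3

1.526 m^3


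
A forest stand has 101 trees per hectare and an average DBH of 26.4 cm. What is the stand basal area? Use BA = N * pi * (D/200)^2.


(D/200)^2 = (26.4/200)^2 = 0.132^2 = 0.017424
Individual BA = 3.141593 * 0.017424 = 0.0547391 m^2
Stand BA = 101 * 0.0547391 = 5.52865 ≈ 5.53 m^2/ha

5.53 m^2/ha


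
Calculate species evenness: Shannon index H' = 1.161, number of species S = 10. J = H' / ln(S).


ln(10) = 2.30259
J = H' / ln(S) = 1.161 / 2.30259 = 0.504215 ≈ 0.5042

0.5042


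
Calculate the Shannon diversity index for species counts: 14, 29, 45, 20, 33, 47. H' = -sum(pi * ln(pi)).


Total N = 14 + 29 + 45 + 20 + 33 + 47 = 188
Per-species terms:
  p = 14/188 = 0.074468; ln(p) = -2.597386; p*ln(p) = 0.074468 * (-2.597386) = -0.193422
  p = 29/188 = 0.154255; ln(p) = -1.869148; p*ln(p) = 0.154255 * (-1.869148) = -0.288325
  p = 45/188 = 0.239362; ln(p) = -1.429778; p*ln(p) = 0.239362 * (-1.429778) = -0.342235
  p = 20/188 = 0.106383; ln(p) = -2.240709; p*ln(p) = 0.106383 * (-2.240709) = -0.238373
  p = 33/188 = 0.175532; ln(p) = -1.739934; p*ln(p) = 0.175532 * (-1.739934) = -0.305414
  p = 47/188 = 0.250000; ln(p) = -1.386294; p*ln(p) = 0.250000 * (-1.386294) = -0.346574
sum(p*ln(p)) = (-0.193422) + (-0.288325) + (-0.342235) + (-0.238373) + (-0.305414) + (-0.346574) = -1.714343
H' = -(-1.714343) = 1.714343 ≈ 1.7143

1.7143


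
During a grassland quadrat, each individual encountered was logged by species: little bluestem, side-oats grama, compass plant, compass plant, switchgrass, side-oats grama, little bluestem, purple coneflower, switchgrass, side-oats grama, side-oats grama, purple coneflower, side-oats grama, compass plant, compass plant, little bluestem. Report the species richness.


Total individuals logged = 16
Distinct species (count of individuals): little bluestem (3), side-oats grama (5), compass plant (4), switchgrass (2), purple coneflower (2)
Species richness = number of distinct species = 5

5


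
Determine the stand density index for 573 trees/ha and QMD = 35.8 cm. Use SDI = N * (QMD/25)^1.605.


QMD/25 = 35.8/25 = 1.432
(1.432)^1.605 = exp(1.605 * ln(1.432)) = exp(1.605 * 0.359072) = exp(0.576311) = 1.77946
SDI = 573 * 1.77946 = 1019.63 ≈ 1020

1020


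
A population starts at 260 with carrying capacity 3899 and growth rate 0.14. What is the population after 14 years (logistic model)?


(K - N0)/N0 = (3899 - 260)/260 = 3639/260 = 13.9962
r*t = 0.14 * 14 = 1.96; exp(-1.96) = 0.140858
13.9962 * 0.140858 = 1.97148
1 + 1.97148 = 2.97148
N = 3899 / 2.97148 = 1312.14 ≈ 1312

1312


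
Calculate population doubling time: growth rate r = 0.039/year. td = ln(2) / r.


td = ln(2) / 0.039 = 0.693147 / 0.039 = 17.7730 ≈ 17.8 years

17.8 years


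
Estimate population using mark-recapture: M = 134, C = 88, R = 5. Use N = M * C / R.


N = M * C / R = 134 * 88 / 5 = 11792 / 5 = 2358.40 ≈ 2358

2358 individuals


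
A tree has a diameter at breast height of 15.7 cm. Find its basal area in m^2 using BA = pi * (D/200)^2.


D/200 = 15.7/200 = 0.0785 m
(D/200)^2 = 0.0785^2 = 0.00616225
BA = 3.141593 * 0.00616225 = 0.0193593 ≈ 0.0194 m^2

0.0194 m^2


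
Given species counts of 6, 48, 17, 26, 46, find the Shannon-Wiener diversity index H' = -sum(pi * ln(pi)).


Total N = 6 + 48 + 17 + 26 + 46 = 143
Per-species terms:
  p = 6/143 = 0.041958; ln(p) = -3.171086; p*ln(p) = 0.041958 * (-3.171086) = -0.133052
  p = 48/143 = 0.335664; ln(p) = -1.091645; p*ln(p) = 0.335664 * (-1.091645) = -0.366426
  p = 17/143 = 0.118881; ln(p) = -2.129632; p*ln(p) = 0.118881 * (-2.129632) = -0.253173
  p = 26/143 = 0.181818; ln(p) = -1.704749; p*ln(p) = 0.181818 * (-1.704749) = -0.309954
  p = 46/143 = 0.321678; ln(p) = -1.134204; p*ln(p) = 0.321678 * (-1.134204) = -0.364848
sum(p*ln(p)) = (-0.133052) + (-0.366426) + (-0.253173) + (-0.309954) + (-0.364848) = -1.427453
H' = -(-1.427453) = 1.427453 ≈ 1.4275

1.4275


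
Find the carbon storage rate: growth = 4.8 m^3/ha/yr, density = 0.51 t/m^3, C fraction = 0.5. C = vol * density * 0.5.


C = 4.8 * 0.51 * 0.5 = 1.224 ≈ 1.22 t C/ha/yr

1.22 t C/ha/yr


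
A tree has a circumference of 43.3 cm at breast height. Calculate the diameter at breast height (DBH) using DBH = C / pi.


DBH = C / pi = 43.3 / 3.141593 = 13.7828 ≈ 13.78 cm

13.78 cm


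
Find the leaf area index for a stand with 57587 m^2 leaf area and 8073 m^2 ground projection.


LAI = 57587 / 8073 = 7.1333 ≈ 7.13

7.13


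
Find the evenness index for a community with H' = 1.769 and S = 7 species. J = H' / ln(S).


ln(7) = 1.94591
J = H' / ln(S) = 1.769 / 1.94591 = 0.909086 ≈ 0.9091

0.9091


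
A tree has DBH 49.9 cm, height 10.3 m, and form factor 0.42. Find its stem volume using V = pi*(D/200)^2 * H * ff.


(D/200)^2 = (49.9/200)^2 = 0.2495^2 = 0.06225025
BA = 3.141593 * 0.06225025 = 0.195565 m^2
V = 0.195565 * 10.3 * 0.42 = 0.846014 ≈ 0.846 m^3

0.846 m^3


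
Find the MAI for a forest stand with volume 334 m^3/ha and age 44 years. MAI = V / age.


MAI = 334 / 44 = 7.5909 ≈ 7.59 m^3/ha/yr

7.59 m^3/ha/yr


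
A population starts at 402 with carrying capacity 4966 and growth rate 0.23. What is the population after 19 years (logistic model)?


(K - N0)/N0 = (4966 - 402)/402 = 4564/402 = 11.3532
r*t = 0.23 * 19 = 4.37; exp(-4.37) = 0.0126512
11.3532 * 0.0126512 = 0.143632
1 + 0.143632 = 1.14363
N = 4966 / 1.14363 = 4342.31 ≈ 4342

4342


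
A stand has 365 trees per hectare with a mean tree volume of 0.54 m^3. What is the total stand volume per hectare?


V_stand = 365 * 0.54 = 197.1 m^3/ha

197.1 m^3/ha


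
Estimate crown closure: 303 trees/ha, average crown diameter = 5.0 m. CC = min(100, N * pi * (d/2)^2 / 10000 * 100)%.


(d/2)^2 = (5.0/2)^2 = 2.5^2 = 6.25
Crown area = 3.141593 * 6.25 = 19.6350 m^2
N * area / 10000 * 100 = 303 * 19.6350 / 10000 * 100 = 59.4941
CC = min(100, 59.4941) = 59.4941 ≈ 59.5%

59.5%


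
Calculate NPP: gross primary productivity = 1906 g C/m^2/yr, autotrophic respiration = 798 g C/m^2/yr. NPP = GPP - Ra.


NPP = GPP - Ra = 1906 - 798 = 1108 g C/m^2/yr

1108 g C/m^2/yr


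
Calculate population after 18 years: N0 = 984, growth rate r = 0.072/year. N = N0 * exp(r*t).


r*t = 0.072 * 18 = 1.296
exp(1.296) = 3.65465
N = 984 * 3.65465 = 3596.18 ≈ 3596

3596


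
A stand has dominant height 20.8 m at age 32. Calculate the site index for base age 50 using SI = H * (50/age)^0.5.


50/32 = 1.56250
(1.56250)^0.5 = 1.25000
SI = 20.8 * 1.25000 = 26.0000 ≈ 26.0 m

26.0 m


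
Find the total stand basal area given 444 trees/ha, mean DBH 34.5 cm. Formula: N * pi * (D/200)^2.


(D/200)^2 = (34.5/200)^2 = 0.1725^2 = 0.02975625
Individual BA = 3.141593 * 0.02975625 = 0.0934820 m^2
Stand BA = 444 * 0.0934820 = 41.5060 ≈ 41.51 m^2/ha

41.51 m^2/ha


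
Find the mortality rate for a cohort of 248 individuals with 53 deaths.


Mortality rate = 53 / 248 = 0.213710 ≈ 0.2137

0.2137


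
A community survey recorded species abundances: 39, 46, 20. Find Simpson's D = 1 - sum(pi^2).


Total N = 39 + 46 + 20 = 105
Per-species terms:
  p = 39/105 = 0.371429; p^2 = 0.371429^2 = 0.137960
  p = 46/105 = 0.438095; p^2 = 0.438095^2 = 0.191927
  p = 20/105 = 0.190476; p^2 = 0.190476^2 = 0.036281
sum(p^2) = 0.137960 + 0.191927 + 0.036281 = 0.366168
D = 1 - 0.366168 = 0.633832 ≈ 0.6338

0.6338


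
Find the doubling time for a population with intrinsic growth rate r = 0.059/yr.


td = ln(2) / 0.059 = 0.693147 / 0.059 = 11.7483 ≈ 11.7 years

11.7 years


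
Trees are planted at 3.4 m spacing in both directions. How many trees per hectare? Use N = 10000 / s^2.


N = 10000 / 3.4^2 = 10000 / 11.56 = 865.052 ≈ 865 trees/ha

865 trees/ha


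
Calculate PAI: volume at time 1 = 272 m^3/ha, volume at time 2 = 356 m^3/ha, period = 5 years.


PAI = (V2 - V1) / period = (356 - 272) / 5 = 84 / 5 = 16.80 m^3/ha/yr

16.80 m^3/ha/yr


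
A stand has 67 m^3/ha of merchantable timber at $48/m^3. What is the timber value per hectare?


Value = 67 * 48 = $3216/ha

$3216/ha


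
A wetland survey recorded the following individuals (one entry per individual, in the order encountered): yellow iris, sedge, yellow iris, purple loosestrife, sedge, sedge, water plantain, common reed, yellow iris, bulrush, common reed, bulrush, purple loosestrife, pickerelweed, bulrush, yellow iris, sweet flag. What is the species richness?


Total individuals logged = 17
Distinct species (count of individuals): yellow iris (4), sedge (3), purple loosestrife (2), water plantain (1), common reed (2), bulrush (3), pickerelweed (1), sweet flag (1)
Species richness = number of distinct species = 8

8


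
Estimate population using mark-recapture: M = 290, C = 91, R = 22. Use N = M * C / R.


N = M * C / R = 290 * 91 / 22 = 26390 / 22 = 1199.55 ≈ 1200

1200 individuals


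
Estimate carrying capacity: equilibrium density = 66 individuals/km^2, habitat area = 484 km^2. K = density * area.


K = 66 * 484 = 31944 individuals

31944 individuals


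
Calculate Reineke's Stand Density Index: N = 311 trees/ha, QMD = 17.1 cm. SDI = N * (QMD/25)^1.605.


QMD/25 = 17.1/25 = 0.684
(0.684)^1.605 = exp(1.605 * ln(0.684)) = exp(1.605 * (-0.379797)) = exp(-0.609574) = 0.543582
SDI = 311 * 0.543582 = 169.054 ≈ 169

169


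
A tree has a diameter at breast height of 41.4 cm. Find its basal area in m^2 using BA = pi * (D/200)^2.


D/200 = 41.4/200 = 0.207 m
(D/200)^2 = 0.207^2 = 0.042849
BA = 3.141593 * 0.042849 = 0.134614 ≈ 0.1346 m^2

0.1346 m^2


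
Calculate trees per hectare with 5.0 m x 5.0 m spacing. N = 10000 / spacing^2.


N = 10000 / 5.0^2 = 10000 / 25 = 400.000 ≈ 400 trees/ha

400 trees/ha


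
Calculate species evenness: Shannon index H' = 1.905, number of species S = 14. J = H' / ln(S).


ln(14) = 2.63906
J = H' / ln(S) = 1.905 / 2.63906 = 0.721848 ≈ 0.7218

0.7218


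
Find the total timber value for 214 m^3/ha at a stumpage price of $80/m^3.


Value = 214 * 80 = $17120/ha

$17120/ha


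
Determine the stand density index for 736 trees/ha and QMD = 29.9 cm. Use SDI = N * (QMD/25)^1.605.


QMD/25 = 29.9/25 = 1.196
(1.196)^1.605 = exp(1.605 * ln(1.196)) = exp(1.605 * 0.178983) = exp(0.287268) = 1.33278
SDI = 736 * 1.33278 = 980.926 ≈ 981

981


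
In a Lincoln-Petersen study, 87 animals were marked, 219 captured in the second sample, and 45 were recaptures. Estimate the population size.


N = M * C / R = 87 * 219 / 45 = 19053 / 45 = 423.40 ≈ 423

423 individuals


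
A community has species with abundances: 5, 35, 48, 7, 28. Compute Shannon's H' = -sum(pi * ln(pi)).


Total N = 5 + 35 + 48 + 7 + 28 = 123
Per-species terms:
  p = 5/123 = 0.040650; ln(p) = -3.202756; p*ln(p) = 0.040650 * (-3.202756) = -0.130192
  p = 35/123 = 0.284553; ln(p) = -1.256836; p*ln(p) = 0.284553 * (-1.256836) = -0.357636
  p = 48/123 = 0.390244; ln(p) = -0.940983; p*ln(p) = 0.390244 * (-0.940983) = -0.367213
  p = 7/123 = 0.056911; ln(p) = -2.866267; p*ln(p) = 0.056911 * (-2.866267) = -0.163122
  p = 28/123 = 0.227642; ln(p) = -1.479981; p*ln(p) = 0.227642 * (-1.479981) = -0.336906
sum(p*ln(p)) = (-0.130192) + (-0.357636) + (-0.367213) + (-0.163122) + (-0.336906) = -1.355069
H' = -(-1.355069) = 1.355069 ≈ 1.3551

1.3551


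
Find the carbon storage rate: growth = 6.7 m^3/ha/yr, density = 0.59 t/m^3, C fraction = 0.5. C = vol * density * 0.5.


C = 6.7 * 0.59 * 0.5 = 1.9765 ≈ 1.98 t C/ha/yr

1.98 t C/ha/yr


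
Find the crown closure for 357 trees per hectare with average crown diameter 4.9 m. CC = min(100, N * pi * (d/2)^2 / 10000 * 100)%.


(d/2)^2 = (4.9/2)^2 = 2.45^2 = 6.0025
Crown area = 3.141593 * 6.0025 = 18.8574 m^2
N * area / 10000 * 100 = 357 * 18.8574 / 10000 * 100 = 67.3209
CC = min(100, 67.3209) = 67.3209 ≈ 67.3%

67.3%


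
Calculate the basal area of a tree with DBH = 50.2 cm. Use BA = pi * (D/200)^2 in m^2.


D/200 = 50.2/200 = 0.251 m
(D/200)^2 = 0.251^2 = 0.063001
BA = 3.141593 * 0.063001 = 0.197924 ≈ 0.1979 m^2

0.1979 m^2


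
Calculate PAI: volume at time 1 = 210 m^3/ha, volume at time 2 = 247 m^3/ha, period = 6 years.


PAI = (V2 - V1) / period = (247 - 210) / 6 = 37 / 6 = 6.1667 ≈ 6.17 m^3/ha/yr

6.17 m^3/ha/yr


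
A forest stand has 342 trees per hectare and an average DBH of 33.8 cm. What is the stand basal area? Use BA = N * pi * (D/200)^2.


(D/200)^2 = (33.8/200)^2 = 0.169^2 = 0.028561
Individual BA = 3.141593 * 0.028561 = 0.0897270 m^2
Stand BA = 342 * 0.0897270 = 30.6866 ≈ 30.69 m^2/ha

30.69 m^2/ha


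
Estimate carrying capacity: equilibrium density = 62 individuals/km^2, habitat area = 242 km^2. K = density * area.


K = 62 * 242 = 15004 individuals

15004 individuals


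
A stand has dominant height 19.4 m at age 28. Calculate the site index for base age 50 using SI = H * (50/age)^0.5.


50/28 = 1.78571
(1.78571)^0.5 = 1.33630
SI = 19.4 * 1.33630 = 25.9242 ≈ 25.9 m

25.9 m


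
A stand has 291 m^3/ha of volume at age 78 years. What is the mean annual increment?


MAI = 291 / 78 = 3.7308 ≈ 3.73 m^3/ha/yr

3.73 m^3/ha/yr


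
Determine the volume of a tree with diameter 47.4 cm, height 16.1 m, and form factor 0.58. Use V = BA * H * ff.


(D/200)^2 = (47.4/200)^2 = 0.237^2 = 0.056169
BA = 3.141593 * 0.056169 = 0.176460 m^2
V = 0.176460 * 16.1 * 0.58 = 1.64778 ≈ 1.648 m^3

1.648 m^3


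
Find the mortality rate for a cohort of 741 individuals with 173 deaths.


Mortality rate = 173 / 741 = 0.233468 ≈ 0.2335

0.2335


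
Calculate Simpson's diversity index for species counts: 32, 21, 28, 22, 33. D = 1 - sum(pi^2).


Total N = 32 + 21 + 28 + 22 + 33 = 136
Per-species terms:
  p = 32/136 = 0.235294; p^2 = 0.235294^2 = 0.055363
  p = 21/136 = 0.154412; p^2 = 0.154412^2 = 0.023843
  p = 28/136 = 0.205882; p^2 = 0.205882^2 = 0.042387
  p = 22/136 = 0.161765; p^2 = 0.161765^2 = 0.026168
  p = 33/136 = 0.242647; p^2 = 0.242647^2 = 0.058878
sum(p^2) = 0.055363 + 0.023843 + 0.042387 + 0.026168 + 0.058878 = 0.206639
D = 1 - 0.206639 = 0.793361 ≈ 0.7934

0.7934


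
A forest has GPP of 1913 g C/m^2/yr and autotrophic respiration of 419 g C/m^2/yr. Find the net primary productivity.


NPP = GPP - Ra = 1913 - 419 = 1494 g C/m^2/yr

1494 g C/m^2/yr


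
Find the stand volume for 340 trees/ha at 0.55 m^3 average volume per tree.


V_stand = 340 * 0.55 = 187.0 m^3/ha

187.0 m^3/ha


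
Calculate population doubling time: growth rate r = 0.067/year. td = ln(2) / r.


td = ln(2) / 0.067 = 0.693147 / 0.067 = 10.3455 ≈ 10.3 years

10.3 years


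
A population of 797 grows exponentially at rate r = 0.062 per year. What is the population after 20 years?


r*t = 0.062 * 20 = 1.24
exp(1.24) = 3.45561
N = 797 * 3.45561 = 2754.12 ≈ 2754

2754


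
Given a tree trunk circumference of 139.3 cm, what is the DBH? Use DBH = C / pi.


DBH = C / pi = 139.3 / 3.141593 = 44.3406 ≈ 44.34 cm

44.34 cm


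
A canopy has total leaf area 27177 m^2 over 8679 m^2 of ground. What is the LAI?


LAI = 27177 / 8679 = 3.1314 ≈ 3.13

3.13


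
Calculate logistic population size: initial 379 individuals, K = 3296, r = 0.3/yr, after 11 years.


(K - N0)/N0 = (3296 - 379)/379 = 2917/379 = 7.69657
r*t = 0.3 * 11 = 3.3; exp(-3.3) = 0.0368832
7.69657 * 0.0368832 = 0.283874
1 + 0.283874 = 1.28387
N = 3296 / 1.28387 = 2567.24 ≈ 2567

2567


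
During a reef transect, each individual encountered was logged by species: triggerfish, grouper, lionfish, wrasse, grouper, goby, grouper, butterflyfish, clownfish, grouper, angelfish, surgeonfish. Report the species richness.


Total individuals logged = 12
Distinct species (count of individuals): triggerfish (1), grouper (4), lionfish (1), wrasse (1), goby (1), butterflyfish (1), clownfish (1), angelfish (1), surgeonfish (1)
Species richness = number of distinct species = 9

9


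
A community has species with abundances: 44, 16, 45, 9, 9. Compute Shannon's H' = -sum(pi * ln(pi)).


Total N = 44 + 16 + 45 + 9 + 9 = 123
Per-species terms:
  p = 44/123 = 0.357724; ln(p) = -1.027994; p*ln(p) = 0.357724 * (-1.027994) = -0.367738
  p = 16/123 = 0.130081; ln(p) = -2.039598; p*ln(p) = 0.130081 * (-2.039598) = -0.265313
  p = 45/123 = 0.365854; ln(p) = -1.005521; p*ln(p) = 0.365854 * (-1.005521) = -0.367874
  p = 9/123 = 0.073171; ln(p) = -2.614956; p*ln(p) = 0.073171 * (-2.614956) = -0.191339
  p = 9/123 = 0.073171; ln(p) = -2.614956; p*ln(p) = 0.073171 * (-2.614956) = -0.191339
sum(p*ln(p)) = (-0.367738) + (-0.265313) + (-0.367874) + (-0.191339) + (-0.191339) = -1.383603
H' = -(-1.383603) = 1.383603 ≈ 1.3836

1.3836


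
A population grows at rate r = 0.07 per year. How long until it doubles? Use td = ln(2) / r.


td = ln(2) / 0.07 = 0.693147 / 0.07 = 9.90210 ≈ 9.9 years

9.9 years


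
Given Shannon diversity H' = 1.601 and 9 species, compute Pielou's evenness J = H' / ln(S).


ln(9) = 2.19722
J = H' / ln(S) = 1.601 / 2.19722 = 0.728648 ≈ 0.7286

0.7286


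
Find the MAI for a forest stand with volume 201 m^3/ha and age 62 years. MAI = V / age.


MAI = 201 / 62 = 3.2419 ≈ 3.24 m^3/ha/yr

3.24 m^3/ha/yr


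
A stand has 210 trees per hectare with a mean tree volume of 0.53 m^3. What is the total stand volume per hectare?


V_stand = 210 * 0.53 = 111.3 m^3/ha

111.3 m^3/ha


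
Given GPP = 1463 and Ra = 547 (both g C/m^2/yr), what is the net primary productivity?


NPP = GPP - Ra = 1463 - 547 = 916 g C/m^2/yr

916 g C/m^2/yr


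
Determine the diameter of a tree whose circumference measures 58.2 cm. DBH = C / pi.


DBH = C / pi = 58.2 / 3.141593 = 18.5256 ≈ 18.53 cm

18.53 cm


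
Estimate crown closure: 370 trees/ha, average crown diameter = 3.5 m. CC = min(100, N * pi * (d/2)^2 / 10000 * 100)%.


(d/2)^2 = (3.5/2)^2 = 1.75^2 = 3.0625
Crown area = 3.141593 * 3.0625 = 9.62113 m^2
N * area / 10000 * 100 = 370 * 9.62113 / 10000 * 100 = 35.5982
CC = min(100, 35.5982) = 35.5982 ≈ 35.6%

35.6%


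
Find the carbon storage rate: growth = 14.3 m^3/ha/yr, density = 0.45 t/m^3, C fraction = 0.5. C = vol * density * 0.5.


C = 14.3 * 0.45 * 0.5 = 3.2175 ≈ 3.22 t C/ha/yr

3.22 t C/ha/yr


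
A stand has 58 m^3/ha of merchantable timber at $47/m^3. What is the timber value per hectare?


Value = 58 * 47 = $2726/ha

$2726/ha


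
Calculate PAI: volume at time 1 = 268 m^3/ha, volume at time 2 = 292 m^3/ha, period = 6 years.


PAI = (V2 - V1) / period = (292 - 268) / 6 = 24 / 6 = 4.00 m^3/ha/yr

4.00 m^3/ha/yr


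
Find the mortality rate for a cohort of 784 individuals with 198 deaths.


Mortality rate = 198 / 784 = 0.252551 ≈ 0.2526

0.2526


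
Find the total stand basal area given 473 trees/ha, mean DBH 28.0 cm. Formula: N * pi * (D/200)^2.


(D/200)^2 = (28.0/200)^2 = 0.14^2 = 0.0196
Individual BA = 3.141593 * 0.0196 = 0.0615752 m^2
Stand BA = 473 * 0.0615752 = 29.1251 ≈ 29.13 m^2/ha

29.13 m^2/ha


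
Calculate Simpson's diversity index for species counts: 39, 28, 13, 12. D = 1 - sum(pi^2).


Total N = 39 + 28 + 13 + 12 = 92
Per-species terms:
  p = 39/92 = 0.423913; p^2 = 0.423913^2 = 0.179702
  p = 28/92 = 0.304348; p^2 = 0.304348^2 = 0.092628
  p = 13/92 = 0.141304; p^2 = 0.141304^2 = 0.019967
  p = 12/92 = 0.130435; p^2 = 0.130435^2 = 0.017013
sum(p^2) = 0.179702 + 0.092628 + 0.019967 + 0.017013 = 0.309310
D = 1 - 0.309310 = 0.690690 ≈ 0.6907

0.6907


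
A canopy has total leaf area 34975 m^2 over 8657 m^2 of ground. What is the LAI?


LAI = 34975 / 8657 = 4.0401 ≈ 4.04

4.04


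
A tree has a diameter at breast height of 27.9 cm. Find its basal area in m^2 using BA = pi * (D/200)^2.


D/200 = 27.9/200 = 0.1395 m
(D/200)^2 = 0.1395^2 = 0.01946025
BA = 3.141593 * 0.01946025 = 0.0611362 ≈ 0.0611 m^2

0.0611 m^2


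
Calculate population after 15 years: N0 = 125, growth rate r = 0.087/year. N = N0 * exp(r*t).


r*t = 0.087 * 15 = 1.305
exp(1.305) = 3.68769
N = 125 * 3.68769 = 460.961 ≈ 461

461


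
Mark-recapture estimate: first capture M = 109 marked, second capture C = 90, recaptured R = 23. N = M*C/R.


N = M * C / R = 109 * 90 / 23 = 9810 / 23 = 426.52 ≈ 427

427 individuals


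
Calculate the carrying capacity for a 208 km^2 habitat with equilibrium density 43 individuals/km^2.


K = 43 * 208 = 8944 individuals

8944 individuals


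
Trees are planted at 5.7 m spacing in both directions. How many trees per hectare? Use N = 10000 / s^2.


N = 10000 / 5.7^2 = 10000 / 32.49 = 307.787 ≈ 308 trees/ha

308 trees/ha


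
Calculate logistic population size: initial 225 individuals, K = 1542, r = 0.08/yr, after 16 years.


(K - N0)/N0 = (1542 - 225)/225 = 1317/225 = 5.85333
r*t = 0.08 * 16 = 1.28; exp(-1.28) = 0.278037
5.85333 * 0.278037 = 1.62744
1 + 1.62744 = 2.62744
N = 1542 / 2.62744 = 586.883 ≈ 587

587


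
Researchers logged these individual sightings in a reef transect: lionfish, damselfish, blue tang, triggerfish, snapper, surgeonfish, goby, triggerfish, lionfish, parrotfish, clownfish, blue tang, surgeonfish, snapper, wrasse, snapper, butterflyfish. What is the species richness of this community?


Total individuals logged = 17
Distinct species (count of individuals): lionfish (2), damselfish (1), blue tang (2), triggerfish (2), snapper (3), surgeonfish (2), goby (1), parrotfish (1), clownfish (1), wrasse (1), butterflyfish (1)
Species richness = number of distinct species = 11

11


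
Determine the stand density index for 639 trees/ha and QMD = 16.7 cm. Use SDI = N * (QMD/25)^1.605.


QMD/25 = 16.7/25 = 0.668
(0.668)^1.605 = exp(1.605 * ln(0.668)) = exp(1.605 * (-0.403467)) = exp(-0.647565) = 0.523319
SDI = 639 * 0.523319 = 334.401 ≈ 334

334


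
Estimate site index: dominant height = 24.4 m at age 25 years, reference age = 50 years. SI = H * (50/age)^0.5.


50/25 = 2.00000
(2.00000)^0.5 = 1.41421
SI = 24.4 * 1.41421 = 34.5067 ≈ 34.5 m

34.5 m


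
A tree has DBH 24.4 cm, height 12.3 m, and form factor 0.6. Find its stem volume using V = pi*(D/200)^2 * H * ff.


(D/200)^2 = (24.4/200)^2 = 0.122^2 = 0.014884
BA = 3.141593 * 0.014884 = 0.0467595 m^2
V = 0.0467595 * 12.3 * 0.6 = 0.345085 ≈ 0.345 m^3

0.345 m^3


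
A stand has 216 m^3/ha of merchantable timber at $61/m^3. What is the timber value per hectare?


Value = 216 * 61 = $13176/ha

$13176/ha


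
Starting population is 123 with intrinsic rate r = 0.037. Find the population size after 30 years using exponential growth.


r*t = 0.037 * 30 = 1.11
exp(1.11) = 3.03436
N = 123 * 3.03436 = 373.226 ≈ 373

373


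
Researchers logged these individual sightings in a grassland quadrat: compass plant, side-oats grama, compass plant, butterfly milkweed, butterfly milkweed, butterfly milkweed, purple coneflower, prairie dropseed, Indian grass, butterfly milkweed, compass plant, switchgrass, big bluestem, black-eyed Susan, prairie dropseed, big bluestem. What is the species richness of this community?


Total individuals logged = 16
Distinct species (count of individuals): compass plant (3), side-oats grama (1), butterfly milkweed (4), purple coneflower (1), prairie dropseed (2), Indian grass (1), switchgrass (1), big bluestem (2), black-eyed Susan (1)
Species richness = number of distinct species = 9

9


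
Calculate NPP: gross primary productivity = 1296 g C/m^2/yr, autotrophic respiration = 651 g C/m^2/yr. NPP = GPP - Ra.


NPP = GPP - Ra = 1296 - 651 = 645 g C/m^2/yr

645 g C/m^2/yr


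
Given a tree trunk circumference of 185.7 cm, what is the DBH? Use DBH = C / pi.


DBH = C / pi = 185.7 / 3.141593 = 59.1101 ≈ 59.11 cm

59.11 cm


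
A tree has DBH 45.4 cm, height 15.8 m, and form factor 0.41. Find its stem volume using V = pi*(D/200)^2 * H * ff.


(D/200)^2 = (45.4/200)^2 = 0.227^2 = 0.051529
BA = 3.141593 * 0.051529 = 0.161883 m^2
V = 0.161883 * 15.8 * 0.41 = 1.04868 ≈ 1.049 m^3

1.049 m^3


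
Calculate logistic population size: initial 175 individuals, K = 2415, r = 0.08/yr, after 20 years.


(K - N0)/N0 = (2415 - 175)/175 = 2240/175 = 12.8000
r*t = 0.08 * 20 = 1.6; exp(-1.6) = 0.201897
12.8000 * 0.201897 = 2.58428
1 + 2.58428 = 3.58428
N = 2415 / 3.58428 = 673.775 ≈ 674

674


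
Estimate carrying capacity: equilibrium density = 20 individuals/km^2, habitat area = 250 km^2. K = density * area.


K = 20 * 250 = 5000 individuals

5000 individuals
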